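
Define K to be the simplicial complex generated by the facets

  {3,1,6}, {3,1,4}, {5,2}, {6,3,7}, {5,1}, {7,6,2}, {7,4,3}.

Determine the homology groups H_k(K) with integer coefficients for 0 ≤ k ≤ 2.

H_0 = Z,  H_1 = Z,  H_2 = 0.

K has 7 vertices, 12 edges, 5 triangles.
rank ∂_0 = 0, rank ∂_1 = 6 ⇒ b_0 = 7 − 0 − 6 = 1; all invariant factors of ∂_1 are 1 so no torsion. So H_0 = Z.
rank ∂_1 = 6, rank ∂_2 = 5 ⇒ b_1 = 12 − 6 − 5 = 1; all invariant factors of ∂_2 are 1 so no torsion. So H_1 = Z.
rank ∂_2 = 5, rank ∂_3 = 0 ⇒ b_2 = 5 − 5 − 0 = 0. So H_2 = 0.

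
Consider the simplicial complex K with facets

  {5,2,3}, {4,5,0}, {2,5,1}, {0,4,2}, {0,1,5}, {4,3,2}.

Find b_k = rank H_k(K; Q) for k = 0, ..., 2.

We work with the vertex ordering 0 < 1 < 2 < 3 < 4 < 5. The simplices of K, each written with vertices in increasing order, are:

  0-simplices (6): [0], [1], [2], [3], [4], [5]
  1-simplices (12): [0,1], [0,2], [0,4], [0,5], [1,2], [1,5], [2,3], [2,4], [2,5], [3,4], [3,5], [4,5]
  2-simplices (6): [0,1,5], [0,2,4], [0,4,5], [1,2,5], [2,3,4], [2,3,5]

giving chain groups C_0 ≅ Z^6, C_1 ≅ Z^12, C_2 ≅ Z^6.

The boundary map ∂_1: C_1 → C_0 maps an edge to its endpoints' difference, ∂[p,q] = q − p. For instance
  ∂[4,5] = [5] − [4].
The 6×12 boundary matrix has rank 5 and Smith normal form diag(1,1,1,1,1).

∂_2: C_2 → C_1 maps a triangle to the signed sum of its edges. For instance
  ∂[1,2,5] = [2,5] − [1,5] + [1,2],
  ∂[0,2,4] = [2,4] − [0,4] + [0,2].
This gives a 12×6 integer matrix of rank 6; reducing to Smith normal form yields diagonal entries (1,1,1,1,1,1).

Now H_k = ker ∂_k / im ∂_{k+1}, so:

  H_0: rank C_0 − rank ∂_1 = 6 − 5 = 1, and the invariant factors of ∂_1 are all 1, so H_0 ≅ Z.
  H_1: rank ker ∂_1 − rank ∂_2 = (12 − 5) − 6 = 1, and the invariant factors of ∂_2 are all 1, so H_1 ≅ Z.
  H_2: rank ker ∂_2 − rank ∂_3 = (6 − 6) − 0 = 0, and there is no ∂_3, so H_2 ≅ 0.

As a check, the Euler characteristic is 6 − 12 + 6 = 0, which agrees with 1 − 1 + 0 = 0.
(K is a triangulation of the cylinder S^1 x I.)

Hence the Betti numbers are b_0 = 1, b_1 = 1, b_2 = 0.

b_0 = 1, b_1 = 1, b_2 = 0.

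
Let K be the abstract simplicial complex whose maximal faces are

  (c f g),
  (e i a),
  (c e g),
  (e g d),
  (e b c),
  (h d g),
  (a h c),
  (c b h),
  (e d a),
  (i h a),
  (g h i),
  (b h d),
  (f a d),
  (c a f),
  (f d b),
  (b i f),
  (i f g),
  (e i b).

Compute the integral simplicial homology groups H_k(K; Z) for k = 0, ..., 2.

H_0 ≅ Z,  H_1 ≅ Z^2,  H_2 ≅ Z.

Take the total order a < b < c < d < e < f < g < h < i on the vertex set. Then K (dimension 2) consists of the simplices:

  0-simplices (9): a, b, c, d, e, f, g, h, i
  1-simplices (27): ac, ad, ae, af, ah, ai, bc, bd, be, bf, bh, bi, ce, cf, cg, ch, de, df, dg, dh, eg, ei, fg, fi, gh, gi, hi
  2-simplices (18): acf, ach, ade, adf, aei, ahi, bce, bch, bdf, bdh, bei, bfi, ceg, cfg, deg, dgh, fgi, ghi

Hence C_0 ≅ Z^9, C_1 ≅ Z^27, C_2 ≅ Z^18.

Boundary ∂_1: C_1 → C_0 sends each edge [p,q] (with p < q) to q − p. For instance
  ∂ch = h − c.
The resulting 9×27 matrix has rank 8, and its Smith normal form has invariant factors (1,1,1,1,1,1,1,1).

Boundary ∂_2: C_2 → C_1 maps a triangle to the signed sum of its edges. For instance
  ∂acf = cf − af + ac,
  ∂dgh = gh − dh + dg.
This gives a 27×18 integer matrix of rank 17; reducing to Smith normal form yields diagonal entries (1,1,1,1,1,1,1,1,1,1,1,1,1,1,1,1,1).

Now H_k = ker ∂_k / im ∂_{k+1}, so:

  H_0: rank C_0 − rank ∂_1 = 9 − 8 = 1, and the invariant factors of ∂_1 are all 1, so H_0 ≅ Z.
  H_1: rank ker ∂_1 − rank ∂_2 = (27 − 8) − 17 = 2, and the invariant factors of ∂_2 are all 1, so H_1 ≅ Z^2.
  H_2: rank ker ∂_2 − rank ∂_3 = (18 − 17) − 0 = 1, and there is no ∂_3, so H_2 ≅ Z.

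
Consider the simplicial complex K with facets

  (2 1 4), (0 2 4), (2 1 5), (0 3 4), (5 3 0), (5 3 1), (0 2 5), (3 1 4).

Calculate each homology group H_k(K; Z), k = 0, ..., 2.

Fix the vertex order 0 < 1 < 2 < 3 < 4 < 5 and write every simplex with vertices in increasing order. Then dim K = 2 and the simplices of K are:

  0-simplices (6): [0], [1], [2], [3], [4], [5]
  1-simplices (12): [0,2], [0,3], [0,4], [0,5], [1,2], [1,3], [1,4], [1,5], [2,4], [2,5], [3,4], [3,5]
  2-simplices (8): [0,2,4], [0,2,5], [0,3,4], [0,3,5], [1,2,4], [1,2,5], [1,3,4], [1,3,5]

Hence C_0 ≅ Z^6, C_1 ≅ Z^12, C_2 ≅ Z^8.

The boundary map ∂_1: C_1 → C_0 is given by ∂[p,q] = [q] − [p].
This gives a 6×12 integer matrix of rank 5; reducing to Smith normal form yields diagonal entries (1,1,1,1,1).

Boundary ∂_2: C_2 → C_1 maps a triangle to the signed sum of its edges. For instance
  ∂[1,2,5] = [2,5] − [1,5] + [1,2],
  ∂[0,2,5] = [2,5] − [0,5] + [0,2].
The resulting 12×8 matrix has rank 7, and its Smith normal form has invariant factors (1,1,1,1,1,1,1).

Now H_k = ker ∂_k / im ∂_{k+1}, so:

  H_0: rank C_0 − rank ∂_1 = 6 − 5 = 1, and the invariant factors of ∂_1 are all 1, so H_0 ≅ Z.
  H_1: rank ker ∂_1 − rank ∂_2 = (12 − 5) − 7 = 0, and the invariant factors of ∂_2 are all 1, so H_1 ≅ 0.
  H_2: rank ker ∂_2 − rank ∂_3 = (8 − 7) − 0 = 1, and there is no ∂_3, so H_2 ≅ Z.

(K is a triangulation of the 2-sphere S^2.)

H_0 ≅ Z,  H_1 = 0,  H_2 ≅ Z.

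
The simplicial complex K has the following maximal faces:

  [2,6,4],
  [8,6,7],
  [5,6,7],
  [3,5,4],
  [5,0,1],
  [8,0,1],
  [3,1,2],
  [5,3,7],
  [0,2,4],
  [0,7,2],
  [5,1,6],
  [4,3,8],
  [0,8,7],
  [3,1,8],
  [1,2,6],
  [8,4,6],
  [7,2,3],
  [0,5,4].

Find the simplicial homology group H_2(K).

K has 9 vertices, 27 edges, 18 triangles.
rank ∂_2 = 17, rank ∂_3 = 0 ⇒ b_2 = 18 − 17 − 0 = 1. So H_2 ≅ Z.

H_2 ≅ Z.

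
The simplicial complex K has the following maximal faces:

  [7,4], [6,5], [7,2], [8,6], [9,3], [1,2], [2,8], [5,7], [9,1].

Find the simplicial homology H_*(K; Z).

H_0 ≅ Z,  H_1 ≅ Z.

K has 9 vertices, 9 edges.
rank ∂_0 = 0, rank ∂_1 = 8 ⇒ b_0 = 9 − 0 − 8 = 1; all invariant factors of ∂_1 are 1 so no torsion. So H_0 ≅ Z.
rank ∂_1 = 8, rank ∂_2 = 0 ⇒ b_1 = 9 − 8 − 0 = 1. So H_1 ≅ Z.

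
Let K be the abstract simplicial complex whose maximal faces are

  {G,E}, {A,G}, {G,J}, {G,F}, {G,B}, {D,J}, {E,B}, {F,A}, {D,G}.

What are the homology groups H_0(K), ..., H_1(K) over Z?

H_0 = Z,  H_1 = Z^3.

We work with the vertex ordering A < B < D < E < F < G < J. The simplices of K, each written with vertices in increasing order, are:

  0-simplices (7): A, B, D, E, F, G, J
  1-simplices (9): AF, AG, BE, BG, DG, DJ, EG, FG, GJ

giving chain groups C_0 ≅ Z^7, C_1 ≅ Z^9.

Boundary ∂_1: C_1 → C_0 sends each edge [p,q] (with p < q) to q − p. For instance
  ∂DJ = J − D.
As a 7×9 matrix over Z this has rank 6, with invariant factors (1,1,1,1,1,1).

From H_k ≅ ker(∂_k) / im(∂_{k+1}) we obtain:

  H_0: rank C_0 − rank ∂_1 = 7 − 6 = 1, and the invariant factors of ∂_1 are all 1, so H_0 ≅ Z.
  H_1: rank ker ∂_1 − rank ∂_2 = (9 − 6) − 0 = 3, and there is no ∂_2, so H_1 ≅ Z^3.

As a check, the Euler characteristic is 7 − 9 = -2, which agrees with 1 − 3 = -2.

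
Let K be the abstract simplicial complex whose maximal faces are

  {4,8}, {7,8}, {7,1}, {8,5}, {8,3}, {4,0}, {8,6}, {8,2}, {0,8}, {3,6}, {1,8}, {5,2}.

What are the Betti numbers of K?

b_0 = 1, b_1 = 4.

We work with the vertex ordering 0 < 1 < 2 < 3 < 4 < 5 < 6 < 7 < 8. The simplices of K, each written with vertices in increasing order, are:

  0-simplices (9): [0], [1], [2], [3], [4], [5], [6], [7], [8]
  1-simplices (12): [0,4], [0,8], [1,7], [1,8], [2,5], [2,8], [3,6], [3,8], [4,8], [5,8], [6,8], [7,8]

Hence C_0 ≅ Z^9, C_1 ≅ Z^12.

The boundary map ∂_1: C_1 → C_0 is given by ∂[p,q] = [q] − [p].
As a 9×12 matrix over Z this has rank 8, with invariant factors (1,1,1,1,1,1,1,1).

Reading off H_k = ker ∂_k / im ∂_{k+1}:

  H_0: rank C_0 − rank ∂_1 = 9 − 8 = 1, and the invariant factors of ∂_1 are all 1, so H_0 = Z.
  H_1: rank ker ∂_1 − rank ∂_2 = (12 − 8) − 0 = 4, and there is no ∂_2, so H_1 = Z^4.

Hence the Betti numbers are b_0 = 1, b_1 = 4.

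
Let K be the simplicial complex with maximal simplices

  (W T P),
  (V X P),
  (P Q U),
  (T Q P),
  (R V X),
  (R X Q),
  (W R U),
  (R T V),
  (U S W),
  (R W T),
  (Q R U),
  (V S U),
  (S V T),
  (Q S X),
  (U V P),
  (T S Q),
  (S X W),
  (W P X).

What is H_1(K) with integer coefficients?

H_1 ≅ Z^2.

K has 9 vertices, 27 edges, 18 triangles.
rank ∂_1 = 8, rank ∂_2 = 17 ⇒ b_1 = 27 − 8 − 17 = 2; all invariant factors of ∂_2 are 1 so no torsion. So H_1 ≅ Z^2.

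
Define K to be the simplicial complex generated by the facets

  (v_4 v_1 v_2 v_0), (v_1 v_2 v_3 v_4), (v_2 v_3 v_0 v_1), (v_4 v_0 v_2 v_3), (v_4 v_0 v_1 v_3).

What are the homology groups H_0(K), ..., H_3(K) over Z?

H_0 = Z,  H_1 = 0,  H_2 = 0,  H_3 = Z.

We work with the vertex ordering v_0 < v_1 < v_2 < v_3 < v_4. The simplices of K, each written with vertices in increasing order, are:

  0-simplices (5): [v_0], [v_1], [v_2], [v_3], [v_4]
  1-simplices (10): [v_0,v_1], [v_0,v_2], [v_0,v_3], [v_0,v_4], [v_1,v_2], [v_1,v_3], [v_1,v_4], [v_2,v_3], [v_2,v_4], [v_3,v_4]
  2-simplices (10): [v_0,v_1,v_2], [v_0,v_1,v_3], [v_0,v_1,v_4], [v_0,v_2,v_3], [v_0,v_2,v_4], [v_0,v_3,v_4], [v_1,v_2,v_3], [v_1,v_2,v_4], [v_1,v_3,v_4], [v_2,v_3,v_4]
  3-simplices (5): [v_0,v_1,v_2,v_3], [v_0,v_1,v_2,v_4], [v_0,v_1,v_3,v_4], [v_0,v_2,v_3,v_4], [v_1,v_2,v_3,v_4]

Hence C_0 ≅ Z^5, C_1 ≅ Z^10, C_2 ≅ Z^10, C_3 ≅ Z^5.

Boundary ∂_1: C_1 → C_0 maps an edge to its endpoints' difference, ∂[p,q] = q − p. For instance
  ∂[v_1,v_4] = [v_4] − [v_1].
This gives a 5×10 integer matrix of rank 4; reducing to Smith normal form yields diagonal entries (1,1,1,1).

The boundary map ∂_2: C_2 → C_1 maps a triangle to the signed sum of its edges. For instance
  ∂[v_1,v_3,v_4] = [v_3,v_4] − [v_1,v_4] + [v_1,v_3],
  ∂[v_0,v_2,v_4] = [v_2,v_4] − [v_0,v_4] + [v_0,v_2].
The 10×10 boundary matrix has rank 6 and Smith normal form diag(1,1,1,1,1,1).

The boundary map ∂_3: C_3 → C_2 sends each 3-simplex σ to the alternating sum Σ_i (−1)^i (σ with its i-th vertex removed). For instance
  ∂[v_1,v_2,v_3,v_4] = [v_2,v_3,v_4] − [v_1,v_3,v_4] + [v_1,v_2,v_4] − [v_1,v_2,v_3],
  ∂[v_0,v_1,v_2,v_3] = [v_1,v_2,v_3] − [v_0,v_2,v_3] + [v_0,v_1,v_3] − [v_0,v_1,v_2].
This gives a 10×5 integer matrix of rank 4; reducing to Smith normal form yields diagonal entries (1,1,1,1).

Computing H_k = (kernel of ∂_k) / (image of ∂_{k+1}):

  H_0: rank C_0 − rank ∂_1 = 5 − 4 = 1, and the invariant factors of ∂_1 are all 1, so H_0 = Z.
  H_1: rank ker ∂_1 − rank ∂_2 = (10 − 4) − 6 = 0, and the invariant factors of ∂_2 are all 1, so H_1 = 0.
  H_2: rank ker ∂_2 − rank ∂_3 = (10 − 6) − 4 = 0, and the invariant factors of ∂_3 are all 1, so H_2 = 0.
  H_3: rank ker ∂_3 − rank ∂_4 = (5 − 4) − 0 = 1, and there is no ∂_4, so H_3 = Z.

(K is a triangulation of the 3-sphere S^3.)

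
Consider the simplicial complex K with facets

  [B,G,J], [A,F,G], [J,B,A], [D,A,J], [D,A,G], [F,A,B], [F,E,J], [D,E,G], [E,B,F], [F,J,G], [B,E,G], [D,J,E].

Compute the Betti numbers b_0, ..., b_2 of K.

b_0 = 1, b_1 = 0, b_2 = 0.

We work with the vertex ordering A < B < D < E < F < G < J. The simplices of K, each written with vertices in increasing order, are:

  0-simplices (7): A, B, D, E, F, G, J
  1-simplices (18): AB, AD, AF, AG, AJ, BE, BF, BG, BJ, DE, DG, DJ, EF, EG, EJ, FG, FJ, GJ
  2-simplices (12): ABF, ABJ, ADG, ADJ, AFG, BEF, BEG, BGJ, DEG, DEJ, EFJ, FGJ

giving chain groups C_0 ≅ Z^7, C_1 ≅ Z^18, C_2 ≅ Z^12.

∂_1: C_1 → C_0 maps an edge to its endpoints' difference, ∂[p,q] = q − p.
The 7×18 boundary matrix has rank 6 and Smith normal form diag(1,1,1,1,1,1).

∂_2: C_2 → C_1 sends each 2-simplex [p,q,r] to [q,r] − [p,r] + [p,q]. For instance
  ∂ABJ = BJ − AJ + AB,
  ∂ADG = DG − AG + AD.
This gives a 18×12 integer matrix of rank 12; reducing to Smith normal form yields diagonal entries (1,1,1,1,1,1,1,1,1,1,1,2).

Now H_k = ker ∂_k / im ∂_{k+1}, so:

  H_0: rank C_0 − rank ∂_1 = 7 − 6 = 1, and the invariant factors of ∂_1 are all 1, so H_0 ≅ Z.
  H_1: rank ker ∂_1 − rank ∂_2 = (18 − 6) − 12 = 0, and ∂_2 has invariant factor 2 > 1, so H_1 ≅ Z/2.
  H_2: rank ker ∂_2 − rank ∂_3 = (12 − 12) − 0 = 0, and there is no ∂_3, so H_2 ≅ 0.

(K is a triangulation of the real projective plane RP^2.)

Hence the Betti numbers are b_0 = 1, b_1 = 0, b_2 = 0.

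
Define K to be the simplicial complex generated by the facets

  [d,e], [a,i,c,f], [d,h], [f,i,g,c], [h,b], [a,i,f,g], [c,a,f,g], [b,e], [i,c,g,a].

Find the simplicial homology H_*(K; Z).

H_0 = Z^2,  H_1 = Z,  H_2 = 0,  H_3 = Z.

Order the vertices as a < b < c < d < e < f < g < h < i. Listing each simplex with vertices in this order, K has dimension 3 with simplices:

  0-simplices (9): a, b, c, d, e, f, g, h, i
  1-simplices (14): ac, af, ag, ai, be, bh, cf, cg, ci, de, dh, fg, fi, gi
  2-simplices (10): acf, acg, aci, afg, afi, agi, cfg, cfi, cgi, fgi
  3-simplices (5): acfg, acfi, acgi, afgi, cfgi

giving chain groups C_0 ≅ Z^9, C_1 ≅ Z^14, C_2 ≅ Z^10, C_3 ≅ Z^5.

Boundary ∂_1: C_1 → C_0 maps an edge to its endpoints' difference, ∂[p,q] = q − p. For instance
  ∂cg = g − c.
This gives a 9×14 integer matrix of rank 7; reducing to Smith normal form yields diagonal entries (1,1,1,1,1,1,1).

The boundary map ∂_2: C_2 → C_1 acts by ∂[p,q,r] = [q,r] − [p,r] + [p,q]. For instance
  ∂afi = fi − ai + af,
  ∂acf = cf − af + ac.
As a 14×10 matrix over Z this has rank 6, with invariant factors (1,1,1,1,1,1).

∂_3: C_3 → C_2 sends each 3-simplex σ to the alternating sum Σ_i (−1)^i (σ with its i-th vertex removed). For instance
  ∂afgi = fgi − agi + afi − afg,
  ∂acfg = cfg − afg + acg − acf.
The 10×5 boundary matrix has rank 4 and Smith normal form diag(1,1,1,1).

Computing H_k = (kernel of ∂_k) / (image of ∂_{k+1}):

  H_0: rank C_0 − rank ∂_1 = 9 − 7 = 2, and the invariant factors of ∂_1 are all 1, so H_0 ≅ Z^2.
  H_1: rank ker ∂_1 − rank ∂_2 = (14 − 7) − 6 = 1, and the invariant factors of ∂_2 are all 1, so H_1 ≅ Z.
  H_2: rank ker ∂_2 − rank ∂_3 = (10 − 6) − 4 = 0, and the invariant factors of ∂_3 are all 1, so H_2 ≅ 0.
  H_3: rank ker ∂_3 − rank ∂_4 = (5 − 4) − 0 = 1, and there is no ∂_4, so H_3 ≅ Z.

As a check, the Euler characteristic is 9 − 14 + 10 − 5 = 0, which agrees with 2 − 1 + 0 − 1 = 0.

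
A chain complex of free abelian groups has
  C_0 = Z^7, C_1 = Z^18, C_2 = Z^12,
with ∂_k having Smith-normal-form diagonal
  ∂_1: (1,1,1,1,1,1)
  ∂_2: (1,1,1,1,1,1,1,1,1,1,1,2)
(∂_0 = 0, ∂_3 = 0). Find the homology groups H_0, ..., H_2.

H_0 = Z,  H_1 = Z/2,  H_2 = 0.

H_0: b_0 = 7 − 0 − 6 = 1; torsion from ∂_1 factors > 1: none. So H_0 = Z.
H_1: b_1 = 18 − 6 − 12 = 0; torsion from ∂_2 factors > 1: [2]. So H_1 = Z/2.
H_2: b_2 = 12 − 12 − 0 = 0; torsion from ∂_3 factors > 1: none. So H_2 = 0.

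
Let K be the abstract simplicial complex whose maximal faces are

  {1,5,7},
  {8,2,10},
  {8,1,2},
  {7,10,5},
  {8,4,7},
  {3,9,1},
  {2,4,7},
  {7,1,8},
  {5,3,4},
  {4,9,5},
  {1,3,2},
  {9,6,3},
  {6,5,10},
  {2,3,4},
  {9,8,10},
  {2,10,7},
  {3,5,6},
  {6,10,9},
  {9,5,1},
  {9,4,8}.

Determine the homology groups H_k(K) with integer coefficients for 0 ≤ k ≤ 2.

H_0 = Z,  H_1 = Z ⊕ Z/2,  H_2 = 0.

We work with the vertex ordering 1 < 2 < 3 < 4 < 5 < 6 < 7 < 8 < 9 < 10. The simplices of K, each written with vertices in increasing order, are:

  0-simplices (10): [1], [2], [3], [4], [5], [6], [7], [8], [9], [10]
  1-simplices (30): (30 of them)
  2-simplices (20): (20 of them)

Hence C_0 ≅ Z^10, C_1 ≅ Z^30, C_2 ≅ Z^20.

∂_1: C_1 → C_0 is given by ∂[p,q] = [q] − [p]. For instance
  ∂[8,9] = [9] − [8].
As a 10×30 matrix over Z this has rank 9, with invariant factors (1,1,1,1,1,1,1,1,1).

Boundary ∂_2: C_2 → C_1 sends each 2-simplex [p,q,r] to [q,r] − [p,r] + [p,q]. For instance
  ∂[2,4,7] = [4,7] − [2,7] + [2,4],
  ∂[1,3,9] = [3,9] − [1,9] + [1,3].
This gives a 30×20 integer matrix of rank 20; reducing to Smith normal form yields diagonal entries (1,1,1,1,1,1,1,1,1,1,1,1,1,1,1,1,1,1,1,2).

Reading off H_k = ker ∂_k / im ∂_{k+1}:

  H_0: rank C_0 − rank ∂_1 = 10 − 9 = 1, and the invariant factors of ∂_1 are all 1, so H_0 ≅ Z.
  H_1: rank ker ∂_1 − rank ∂_2 = (30 − 9) − 20 = 1, and ∂_2 has invariant factor 2 > 1, so H_1 ≅ Z ⊕ Z/2.
  H_2: rank ker ∂_2 − rank ∂_3 = (20 − 20) − 0 = 0, and there is no ∂_3, so H_2 ≅ 0.

(K is a triangulation of the Klein bottle.)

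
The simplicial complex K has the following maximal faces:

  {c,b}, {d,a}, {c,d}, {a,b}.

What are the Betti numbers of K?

Fix the vertex order a < b < c < d and write every simplex with vertices in increasing order. Then dim K = 1 and the simplices of K are:

  0-simplices (4): a, b, c, d
  1-simplices (4): ab, ad, bc, cd

Hence C_0 ≅ Z^4, C_1 ≅ Z^4.

Boundary ∂_1: C_1 → C_0 maps an edge to its endpoints' difference, ∂[p,q] = q − p. For instance
  ∂cd = d − c.
The 4×4 boundary matrix has rank 3 and Smith normal form diag(1,1,1).

Computing H_k = (kernel of ∂_k) / (image of ∂_{k+1}):

  H_0: rank C_0 − rank ∂_1 = 4 − 3 = 1, and the invariant factors of ∂_1 are all 1, so H_0 = Z.
  H_1: rank ker ∂_1 − rank ∂_2 = (4 − 3) − 0 = 1, and there is no ∂_2, so H_1 = Z.

Hence the Betti numbers are b_0 = 1, b_1 = 1.

b_0 = 1, b_1 = 1.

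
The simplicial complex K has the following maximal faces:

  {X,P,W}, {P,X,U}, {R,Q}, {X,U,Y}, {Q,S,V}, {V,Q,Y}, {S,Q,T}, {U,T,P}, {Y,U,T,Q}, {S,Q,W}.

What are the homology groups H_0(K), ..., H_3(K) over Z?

H_0 = Z,  H_1 = Z,  H_2 = 0,  H_3 = 0.

Order the vertices as P < Q < R < S < T < U < V < W < X < Y. Listing each simplex with vertices in this order, K has dimension 3 with simplices:

  0-simplices (10): P, Q, R, S, T, U, V, W, X, Y
  1-simplices (21): PT, PU, PW, PX, QR, QS, QT, QU, QV, QW, QY, ST, SV, SW, TU, TY, UX, UY, VY, WX, XY
  2-simplices (12): PTU, PUX, PWX, QST, QSV, QSW, QTU, QTY, QUY, QVY, TUY, UXY
  3-simplices (1): QTUY

Hence C_0 ≅ Z^10, C_1 ≅ Z^21, C_2 ≅ Z^12, C_3 ≅ Z^1.

The boundary map ∂_1: C_1 → C_0 sends each edge [p,q] (with p < q) to q − p. For instance
  ∂UY = Y − U.
The 10×21 boundary matrix has rank 9 and Smith normal form diag(1,1,1,1,1,1,1,1,1).

Boundary ∂_2: C_2 → C_1 maps a triangle to the signed sum of its edges. For instance
  ∂QST = ST − QT + QS,
  ∂QTY = TY − QY + QT.
The resulting 21×12 matrix has rank 11, and its Smith normal form has invariant factors (1,1,1,1,1,1,1,1,1,1,1).

Boundary ∂_3: C_3 → C_2 sends each 3-simplex σ to the alternating sum Σ_i (−1)^i (σ with its i-th vertex removed). For instance
  ∂QTUY = TUY − QUY + QTY − QTU.
As a 12×1 matrix over Z this has rank 1, with invariant factors (1).

From H_k ≅ ker(∂_k) / im(∂_{k+1}) we obtain:

  H_0: rank C_0 − rank ∂_1 = 10 − 9 = 1, and the invariant factors of ∂_1 are all 1, so H_0 ≅ Z.
  H_1: rank ker ∂_1 − rank ∂_2 = (21 − 9) − 11 = 1, and the invariant factors of ∂_2 are all 1, so H_1 ≅ Z.
  H_2: rank ker ∂_2 − rank ∂_3 = (12 − 11) − 1 = 0, and the invariant factors of ∂_3 are all 1, so H_2 ≅ 0.
  H_3: rank ker ∂_3 − rank ∂_4 = (1 − 1) − 0 = 0, and there is no ∂_4, so H_3 ≅ 0.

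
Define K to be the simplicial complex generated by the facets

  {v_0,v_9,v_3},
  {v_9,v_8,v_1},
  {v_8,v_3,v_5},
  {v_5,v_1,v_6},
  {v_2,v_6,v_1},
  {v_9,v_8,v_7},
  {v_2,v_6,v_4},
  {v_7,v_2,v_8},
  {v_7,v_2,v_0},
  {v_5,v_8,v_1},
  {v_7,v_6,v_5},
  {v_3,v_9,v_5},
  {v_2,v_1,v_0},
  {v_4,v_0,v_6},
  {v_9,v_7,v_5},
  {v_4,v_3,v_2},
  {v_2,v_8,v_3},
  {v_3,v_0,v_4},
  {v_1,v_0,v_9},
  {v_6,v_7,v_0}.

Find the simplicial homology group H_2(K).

We work with the vertex ordering v_0 < v_1 < v_2 < v_3 < v_4 < v_5 < v_6 < v_7 < v_8 < v_9. The simplices of K, each written with vertices in increasing order, are:

  0-simplices (10): [v_0], [v_1], [v_2], [v_3], [v_4], [v_5], [v_6], [v_7], [v_8], [v_9]
  1-simplices (30): (30 of them)
  2-simplices (20): (20 of them)

Hence C_0 ≅ Z^10, C_1 ≅ Z^30, C_2 ≅ Z^20.

Boundary ∂_1: C_1 → C_0 maps an edge to its endpoints' difference, ∂[p,q] = q − p. For instance
  ∂[v_5,v_6] = [v_6] − [v_5].
The resulting 10×30 matrix has rank 9, and its Smith normal form has invariant factors (1,1,1,1,1,1,1,1,1).

∂_2: C_2 → C_1 sends each 2-simplex [p,q,r] to [q,r] − [p,r] + [p,q]. For instance
  ∂[v_1,v_5,v_8] = [v_5,v_8] − [v_1,v_8] + [v_1,v_5],
  ∂[v_0,v_2,v_7] = [v_2,v_7] − [v_0,v_7] + [v_0,v_2].
This gives a 30×20 integer matrix of rank 20; reducing to Smith normal form yields diagonal entries (1,1,1,1,1,1,1,1,1,1,1,1,1,1,1,1,1,1,1,2).

Reading off H_k = ker ∂_k / im ∂_{k+1}:

  H_2: rank ker ∂_2 − rank ∂_3 = (20 − 20) − 0 = 0, and there is no ∂_3, so H_2 ≅ 0.

(K is a triangulation of the Klein bottle.)

H_2 = 0.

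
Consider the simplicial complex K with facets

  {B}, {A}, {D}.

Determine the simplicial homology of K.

K has 3 vertices.
rank ∂_0 = 0, rank ∂_1 = 0 ⇒ b_0 = 3 − 0 − 0 = 3. So H_0 = Z^3.

H_0 = Z^3.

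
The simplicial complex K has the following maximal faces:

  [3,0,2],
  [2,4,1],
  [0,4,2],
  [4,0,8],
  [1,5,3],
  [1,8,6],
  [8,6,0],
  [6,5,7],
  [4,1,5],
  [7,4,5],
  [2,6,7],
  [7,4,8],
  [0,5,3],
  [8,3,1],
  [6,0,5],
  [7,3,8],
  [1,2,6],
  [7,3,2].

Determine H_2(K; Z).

Take the total order 0 < 1 < 2 < 3 < 4 < 5 < 6 < 7 < 8 on the vertex set. Then K (dimension 2) consists of the simplices:

  0-simplices (9): [0], [1], [2], [3], [4], [5], [6], [7], [8]
  1-simplices (27): (27 of them)
  2-simplices (18): [0,2,3], [0,2,4], [0,3,5], [0,4,8], [0,5,6], [0,6,8], [1,2,4], [1,2,6], [1,3,5], [1,3,8], [1,4,5], [1,6,8], [2,3,7], [2,6,7], [3,7,8], [4,5,7], [4,7,8], [5,6,7]

Hence C_0 ≅ Z^9, C_1 ≅ Z^27, C_2 ≅ Z^18.

The boundary map ∂_1: C_1 → C_0 is given by ∂[p,q] = [q] − [p].
This gives a 9×27 integer matrix of rank 8; reducing to Smith normal form yields diagonal entries (1,1,1,1,1,1,1,1).

∂_2: C_2 → C_1 sends each 2-simplex [p,q,r] to [q,r] − [p,r] + [p,q]. For instance
  ∂[1,6,8] = [6,8] − [1,8] + [1,6],
  ∂[0,2,3] = [2,3] − [0,3] + [0,2].
This gives a 27×18 integer matrix of rank 17; reducing to Smith normal form yields diagonal entries (1,1,1,1,1,1,1,1,1,1,1,1,1,1,1,1,1).

Now H_k = ker ∂_k / im ∂_{k+1}, so:

  H_2: rank ker ∂_2 − rank ∂_3 = (18 − 17) − 0 = 1, and there is no ∂_3, so H_2 = Z.

H_2 ≅ Z.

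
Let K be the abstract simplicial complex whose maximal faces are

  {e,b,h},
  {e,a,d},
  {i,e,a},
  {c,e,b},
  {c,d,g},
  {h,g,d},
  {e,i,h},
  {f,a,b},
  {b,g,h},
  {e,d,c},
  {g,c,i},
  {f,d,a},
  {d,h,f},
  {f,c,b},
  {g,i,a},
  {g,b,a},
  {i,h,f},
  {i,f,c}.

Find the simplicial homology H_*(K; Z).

Fix the vertex order a < b < c < d < e < f < g < h < i and write every simplex with vertices in increasing order. Then dim K = 2 and the simplices of K are:

  0-simplices (9): a, b, c, d, e, f, g, h, i
  1-simplices (27): ab, ad, ae, af, ag, ai, bc, be, bf, bg, bh, cd, ce, cf, cg, ci, de, df, dg, dh, eh, ei, fh, fi, gh, gi, hi
  2-simplices (18): abf, abg, ade, adf, aei, agi, bce, bcf, beh, bgh, cde, cdg, cfi, cgi, dfh, dgh, ehi, fhi

giving chain groups C_0 ≅ Z^9, C_1 ≅ Z^27, C_2 ≅ Z^18.

The boundary map ∂_1: C_1 → C_0 maps an edge to its endpoints' difference, ∂[p,q] = q − p.
The resulting 9×27 matrix has rank 8, and its Smith normal form has invariant factors (1,1,1,1,1,1,1,1).

∂_2: C_2 → C_1 acts by ∂[p,q,r] = [q,r] − [p,r] + [p,q]. For instance
  ∂adf = df − af + ad,
  ∂agi = gi − ai + ag.
This gives a 27×18 integer matrix of rank 17; reducing to Smith normal form yields diagonal entries (1,1,1,1,1,1,1,1,1,1,1,1,1,1,1,1,1).

Reading off H_k = ker ∂_k / im ∂_{k+1}:

  H_0: rank C_0 − rank ∂_1 = 9 − 8 = 1, and the invariant factors of ∂_1 are all 1, so H_0 ≅ Z.
  H_1: rank ker ∂_1 − rank ∂_2 = (27 − 8) − 17 = 2, and the invariant factors of ∂_2 are all 1, so H_1 ≅ Z^2.
  H_2: rank ker ∂_2 − rank ∂_3 = (18 − 17) − 0 = 1, and there is no ∂_3, so H_2 ≅ Z.

As a check, the Euler characteristic is 9 − 27 + 18 = 0, which agrees with 1 − 2 + 1 = 0.

H_0 = Z,  H_1 = Z^2,  H_2 = Z.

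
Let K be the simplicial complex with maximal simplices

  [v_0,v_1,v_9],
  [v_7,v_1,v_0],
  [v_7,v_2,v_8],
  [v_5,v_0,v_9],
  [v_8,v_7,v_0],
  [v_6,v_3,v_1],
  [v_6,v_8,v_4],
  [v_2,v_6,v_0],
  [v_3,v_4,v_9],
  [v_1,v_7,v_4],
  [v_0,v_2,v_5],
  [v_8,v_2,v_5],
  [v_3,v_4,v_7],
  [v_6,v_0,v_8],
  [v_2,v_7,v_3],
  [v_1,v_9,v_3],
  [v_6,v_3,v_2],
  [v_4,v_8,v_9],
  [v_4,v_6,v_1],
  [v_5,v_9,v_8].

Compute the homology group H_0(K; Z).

Fix the vertex order v_0 < v_1 < v_2 < v_3 < v_4 < v_5 < v_6 < v_7 < v_8 < v_9 and write every simplex with vertices in increasing order. Then dim K = 2 and the simplices of K are:

  0-simplices (10): [v_0], [v_1], [v_2], [v_3], [v_4], [v_5], [v_6], [v_7], [v_8], [v_9]
  1-simplices (30): (30 of them)
  2-simplices (20): (20 of them)

Hence C_0 ≅ Z^10, C_1 ≅ Z^30, C_2 ≅ Z^20.

∂_1: C_1 → C_0 is given by ∂[p,q] = [q] − [p].
The resulting 10×30 matrix has rank 9, and its Smith normal form has invariant factors (1,1,1,1,1,1,1,1,1).

∂_2: C_2 → C_1 acts by ∂[p,q,r] = [q,r] − [p,r] + [p,q]. For instance
  ∂[v_1,v_4,v_7] = [v_4,v_7] − [v_1,v_7] + [v_1,v_4],
  ∂[v_1,v_3,v_6] = [v_3,v_6] − [v_1,v_6] + [v_1,v_3].
The resulting 30×20 matrix has rank 20, and its Smith normal form has invariant factors (1,1,1,1,1,1,1,1,1,1,1,1,1,1,1,1,1,1,1,2).

Now H_k = ker ∂_k / im ∂_{k+1}, so:

  H_0: rank C_0 − rank ∂_1 = 10 − 9 = 1, and the invariant factors of ∂_1 are all 1, so H_0 ≅ Z.

(K is a triangulation of the Klein bottle.)

H_0 ≅ Z.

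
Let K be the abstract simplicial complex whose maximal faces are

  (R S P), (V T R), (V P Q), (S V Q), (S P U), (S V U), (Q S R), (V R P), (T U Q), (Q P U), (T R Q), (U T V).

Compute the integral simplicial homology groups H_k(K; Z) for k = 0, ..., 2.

H_0 = Z,  H_1 = Z/2,  H_2 = 0.

K has 7 vertices, 18 edges, 12 triangles.
rank ∂_0 = 0, rank ∂_1 = 6 ⇒ b_0 = 7 − 0 − 6 = 1; all invariant factors of ∂_1 are 1 so no torsion. So H_0 = Z.
rank ∂_1 = 6, rank ∂_2 = 12 ⇒ b_1 = 18 − 6 − 12 = 0; ∂_2 has invariant factor(s) [2] giving torsion. So H_1 = Z/2.
rank ∂_2 = 12, rank ∂_3 = 0 ⇒ b_2 = 12 − 12 − 0 = 0. So H_2 = 0.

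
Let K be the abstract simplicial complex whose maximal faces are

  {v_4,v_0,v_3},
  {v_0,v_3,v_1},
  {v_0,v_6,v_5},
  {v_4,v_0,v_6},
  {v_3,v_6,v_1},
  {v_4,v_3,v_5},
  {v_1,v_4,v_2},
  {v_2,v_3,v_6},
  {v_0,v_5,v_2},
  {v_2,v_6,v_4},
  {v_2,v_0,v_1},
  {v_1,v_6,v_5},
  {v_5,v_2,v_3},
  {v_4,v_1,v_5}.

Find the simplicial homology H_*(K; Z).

We work with the vertex ordering v_0 < v_1 < v_2 < v_3 < v_4 < v_5 < v_6. The simplices of K, each written with vertices in increasing order, are:

  0-simplices (7): [v_0], [v_1], [v_2], [v_3], [v_4], [v_5], [v_6]
  1-simplices (21): (21 of them)
  2-simplices (14): (14 of them)

Hence C_0 ≅ Z^7, C_1 ≅ Z^21, C_2 ≅ Z^14.

Boundary ∂_1: C_1 → C_0 maps an edge to its endpoints' difference, ∂[p,q] = q − p. For instance
  ∂[v_1,v_3] = [v_3] − [v_1].
As a 7×21 matrix over Z this has rank 6, with invariant factors (1,1,1,1,1,1).

Boundary ∂_2: C_2 → C_1 sends each 2-simplex [p,q,r] to [q,r] − [p,r] + [p,q]. For instance
  ∂[v_2,v_4,v_6] = [v_4,v_6] − [v_2,v_6] + [v_2,v_4],
  ∂[v_0,v_1,v_2] = [v_1,v_2] − [v_0,v_2] + [v_0,v_1].
The 21×14 boundary matrix has rank 13 and Smith normal form diag(1,1,1,1,1,1,1,1,1,1,1,1,1).

Computing H_k = (kernel of ∂_k) / (image of ∂_{k+1}):

  H_0: rank C_0 − rank ∂_1 = 7 − 6 = 1, and the invariant factors of ∂_1 are all 1, so H_0 = Z.
  H_1: rank ker ∂_1 − rank ∂_2 = (21 − 6) − 13 = 2, and the invariant factors of ∂_2 are all 1, so H_1 = Z^2.
  H_2: rank ker ∂_2 − rank ∂_3 = (14 − 13) − 0 = 1, and there is no ∂_3, so H_2 = Z.

H_0 ≅ Z,  H_1 ≅ Z^2,  H_2 ≅ Z.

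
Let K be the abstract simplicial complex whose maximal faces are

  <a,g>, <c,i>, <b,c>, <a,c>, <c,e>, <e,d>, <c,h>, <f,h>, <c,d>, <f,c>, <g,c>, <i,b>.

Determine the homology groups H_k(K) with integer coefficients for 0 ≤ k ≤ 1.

H_0 = Z,  H_1 = Z^4.

Order the vertices as a < b < c < d < e < f < g < h < i. Listing each simplex with vertices in this order, K has dimension 1 with simplices:

  0-simplices (9): a, b, c, d, e, f, g, h, i
  1-simplices (12): ac, ag, bc, bi, cd, ce, cf, cg, ch, ci, de, fh

Hence C_0 ≅ Z^9, C_1 ≅ Z^12.

The boundary map ∂_1: C_1 → C_0 is given by ∂[p,q] = [q] − [p].
The 9×12 boundary matrix has rank 8 and Smith normal form diag(1,1,1,1,1,1,1,1).

Computing H_k = (kernel of ∂_k) / (image of ∂_{k+1}):

  H_0: rank C_0 − rank ∂_1 = 9 − 8 = 1, and the invariant factors of ∂_1 are all 1, so H_0 ≅ Z.
  H_1: rank ker ∂_1 − rank ∂_2 = (12 − 8) − 0 = 4, and there is no ∂_2, so H_1 ≅ Z^4.

As a check, the Euler characteristic is 9 − 12 = -3, which agrees with 1 − 4 = -3.
(K is a triangulation of a wedge of 4 circles.)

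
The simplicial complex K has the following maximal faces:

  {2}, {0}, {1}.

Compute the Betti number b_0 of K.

b_0 = 3.

K has 3 vertices.
rank ∂_0 = 0, rank ∂_1 = 0 ⇒ b_0 = 3 − 0 − 0 = 3. So H_0 ≅ Z^3.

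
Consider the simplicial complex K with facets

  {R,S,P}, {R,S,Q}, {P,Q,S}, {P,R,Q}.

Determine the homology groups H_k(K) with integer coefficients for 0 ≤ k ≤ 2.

Take the total order P < Q < R < S on the vertex set. Then K (dimension 2) consists of the simplices:

  0-simplices (4): P, Q, R, S
  1-simplices (6): PQ, PR, PS, QR, QS, RS
  2-simplices (4): PQR, PQS, PRS, QRS

Hence C_0 ≅ Z^4, C_1 ≅ Z^6, C_2 ≅ Z^4.

∂_1: C_1 → C_0 maps an edge to its endpoints' difference, ∂[p,q] = q − p. For instance
  ∂QS = S − Q.
This gives a 4×6 integer matrix of rank 3; reducing to Smith normal form yields diagonal entries (1,1,1).

The boundary map ∂_2: C_2 → C_1 sends each 2-simplex [p,q,r] to [q,r] − [p,r] + [p,q]. For instance
  ∂QRS = RS − QS + QR,
  ∂PRS = RS − PS + PR.
This gives a 6×4 integer matrix of rank 3; reducing to Smith normal form yields diagonal entries (1,1,1).

Now H_k = ker ∂_k / im ∂_{k+1}, so:

  H_0: rank C_0 − rank ∂_1 = 4 − 3 = 1, and the invariant factors of ∂_1 are all 1, so H_0 = Z.
  H_1: rank ker ∂_1 − rank ∂_2 = (6 − 3) − 3 = 0, and the invariant factors of ∂_2 are all 1, so H_1 = 0.
  H_2: rank ker ∂_2 − rank ∂_3 = (4 − 3) − 0 = 1, and there is no ∂_3, so H_2 = Z.

H_0 = Z,  H_1 = 0,  H_2 = Z.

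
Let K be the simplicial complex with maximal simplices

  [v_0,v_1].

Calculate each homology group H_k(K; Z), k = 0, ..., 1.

Take the total order v_0 < v_1 on the vertex set. Then K (dimension 1) consists of the simplices:

  0-simplices (2): [v_0], [v_1]
  1-simplices (1): [v_0,v_1]

so the chain groups are C_0 ≅ Z^2, C_1 ≅ Z^1.

Boundary ∂_1: C_1 → C_0 maps an edge to its endpoints' difference, ∂[p,q] = q − p. For instance
  ∂[v_0,v_1] = [v_1] − [v_0].
This gives a 2×1 integer matrix of rank 1; reducing to Smith normal form yields diagonal entries (1).

Now H_k = ker ∂_k / im ∂_{k+1}, so:

  H_0: rank C_0 − rank ∂_1 = 2 − 1 = 1, and the invariant factors of ∂_1 are all 1, so H_0 ≅ Z.
  H_1: rank ker ∂_1 − rank ∂_2 = (1 − 1) − 0 = 0, and there is no ∂_2, so H_1 ≅ 0.

As a check, the Euler characteristic is 2 − 1 = 1, which agrees with 1 − 0 = 1.

H_0 = Z,  H_1 = 0.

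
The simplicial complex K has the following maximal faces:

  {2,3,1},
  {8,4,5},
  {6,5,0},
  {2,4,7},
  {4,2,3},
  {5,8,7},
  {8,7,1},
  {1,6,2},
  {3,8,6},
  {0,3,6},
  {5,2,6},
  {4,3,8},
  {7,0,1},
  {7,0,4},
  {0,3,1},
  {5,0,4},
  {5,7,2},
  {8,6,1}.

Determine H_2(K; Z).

Take the total order 0 < 1 < 2 < 3 < 4 < 5 < 6 < 7 < 8 on the vertex set. Then K (dimension 2) consists of the simplices:

  0-simplices (9): [0], [1], [2], [3], [4], [5], [6], [7], [8]
  1-simplices (27): (27 of them)
  2-simplices (18): [0,1,3], [0,1,7], [0,3,6], [0,4,5], [0,4,7], [0,5,6], [1,2,3], [1,2,6], [1,6,8], [1,7,8], [2,3,4], [2,4,7], [2,5,6], [2,5,7], [3,4,8], [3,6,8], [4,5,8], [5,7,8]

giving chain groups C_0 ≅ Z^9, C_1 ≅ Z^27, C_2 ≅ Z^18.

Boundary ∂_1: C_1 → C_0 is given by ∂[p,q] = [q] − [p]. For instance
  ∂[1,7] = [7] − [1].
As a 9×27 matrix over Z this has rank 8, with invariant factors (1,1,1,1,1,1,1,1).

The boundary map ∂_2: C_2 → C_1 maps a triangle to the signed sum of its edges. For instance
  ∂[1,2,3] = [2,3] − [1,3] + [1,2],
  ∂[2,5,7] = [5,7] − [2,7] + [2,5].
The resulting 27×18 matrix has rank 18, and its Smith normal form has invariant factors (1,1,1,1,1,1,1,1,1,1,1,1,1,1,1,1,1,2).

Reading off H_k = ker ∂_k / im ∂_{k+1}:

  H_2: rank ker ∂_2 − rank ∂_3 = (18 − 18) − 0 = 0, and there is no ∂_3, so H_2 ≅ 0.

H_2 = 0.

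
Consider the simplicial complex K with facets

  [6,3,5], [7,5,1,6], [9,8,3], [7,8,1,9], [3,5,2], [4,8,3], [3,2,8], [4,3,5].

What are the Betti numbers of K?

K has 9 vertices, 21 edges, 14 triangles, 2 3-simplices.
rank ∂_0 = 0, rank ∂_1 = 8 ⇒ b_0 = 9 − 0 − 8 = 1; all invariant factors of ∂_1 are 1 so no torsion. So H_0 ≅ Z.
rank ∂_1 = 8, rank ∂_2 = 12 ⇒ b_1 = 21 − 8 − 12 = 1; all invariant factors of ∂_2 are 1 so no torsion. So H_1 ≅ Z.
rank ∂_2 = 12, rank ∂_3 = 2 ⇒ b_2 = 14 − 12 − 2 = 0; all invariant factors of ∂_3 are 1 so no torsion. So H_2 ≅ 0.
rank ∂_3 = 2, rank ∂_4 = 0 ⇒ b_3 = 2 − 2 − 0 = 0. So H_3 ≅ 0.

b_0 = 1, b_1 = 1, b_2 = 0, b_3 = 0.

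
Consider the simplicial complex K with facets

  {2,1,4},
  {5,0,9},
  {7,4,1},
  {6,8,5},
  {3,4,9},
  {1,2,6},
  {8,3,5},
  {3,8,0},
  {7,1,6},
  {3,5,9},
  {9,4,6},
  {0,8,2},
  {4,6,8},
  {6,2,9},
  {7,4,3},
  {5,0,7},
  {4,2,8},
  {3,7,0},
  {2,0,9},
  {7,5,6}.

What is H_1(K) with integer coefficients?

H_1 ≅ Z ⊕ Z/2.

Take the total order 0 < 1 < 2 < 3 < 4 < 5 < 6 < 7 < 8 < 9 on the vertex set. Then K (dimension 2) consists of the simplices:

  0-simplices (10): [0], [1], [2], [3], [4], [5], [6], [7], [8], [9]
  1-simplices (30): (30 of them)
  2-simplices (20): (20 of them)

so the chain groups are C_0 ≅ Z^10, C_1 ≅ Z^30, C_2 ≅ Z^20.

Boundary ∂_1: C_1 → C_0 maps an edge to its endpoints' difference, ∂[p,q] = q − p. For instance
  ∂[2,6] = [6] − [2].
The resulting 10×30 matrix has rank 9, and its Smith normal form has invariant factors (1,1,1,1,1,1,1,1,1).

Boundary ∂_2: C_2 → C_1 sends each 2-simplex [p,q,r] to [q,r] − [p,r] + [p,q]. For instance
  ∂[3,4,7] = [4,7] − [3,7] + [3,4],
  ∂[1,2,6] = [2,6] − [1,6] + [1,2].
The 30×20 boundary matrix has rank 20 and Smith normal form diag(1,1,1,1,1,1,1,1,1,1,1,1,1,1,1,1,1,1,1,2).

Now H_k = ker ∂_k / im ∂_{k+1}, so:

  H_1: rank ker ∂_1 − rank ∂_2 = (30 − 9) − 20 = 1, and ∂_2 has invariant factor 2 > 1, so H_1 ≅ Z ⊕ Z/2.

(K is a triangulation of the Klein bottle.)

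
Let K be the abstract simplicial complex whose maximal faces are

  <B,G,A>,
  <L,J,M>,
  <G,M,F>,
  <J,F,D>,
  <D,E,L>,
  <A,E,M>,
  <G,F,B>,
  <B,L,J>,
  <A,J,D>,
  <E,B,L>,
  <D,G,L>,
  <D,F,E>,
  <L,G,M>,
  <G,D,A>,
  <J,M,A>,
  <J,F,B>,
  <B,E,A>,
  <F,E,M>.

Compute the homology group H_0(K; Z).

We work with the vertex ordering A < B < D < E < F < G < J < L < M. The simplices of K, each written with vertices in increasing order, are:

  0-simplices (9): A, B, D, E, F, G, J, L, M
  1-simplices (27): AB, AD, AE, AG, AJ, AM, BE, BF, BG, BJ, BL, DE, DF, DG, DJ, DL, EF, EL, EM, FG, FJ, FM, GL, GM, JL, JM, LM
  2-simplices (18): ABE, ABG, ADG, ADJ, AEM, AJM, BEL, BFG, BFJ, BJL, DEF, DEL, DFJ, DGL, EFM, FGM, GLM, JLM

giving chain groups C_0 ≅ Z^9, C_1 ≅ Z^27, C_2 ≅ Z^18.

Boundary ∂_1: C_1 → C_0 sends each edge [p,q] (with p < q) to q − p.
This gives a 9×27 integer matrix of rank 8; reducing to Smith normal form yields diagonal entries (1,1,1,1,1,1,1,1).

Boundary ∂_2: C_2 → C_1 sends each 2-simplex [p,q,r] to [q,r] − [p,r] + [p,q]. For instance
  ∂EFM = FM − EM + EF,
  ∂ADJ = DJ − AJ + AD.
The 27×18 boundary matrix has rank 17 and Smith normal form diag(1,1,1,1,1,1,1,1,1,1,1,1,1,1,1,1,1).

Computing H_k = (kernel of ∂_k) / (image of ∂_{k+1}):

  H_0: rank C_0 − rank ∂_1 = 9 − 8 = 1, and the invariant factors of ∂_1 are all 1, so H_0 = Z.

H_0 ≅ Z.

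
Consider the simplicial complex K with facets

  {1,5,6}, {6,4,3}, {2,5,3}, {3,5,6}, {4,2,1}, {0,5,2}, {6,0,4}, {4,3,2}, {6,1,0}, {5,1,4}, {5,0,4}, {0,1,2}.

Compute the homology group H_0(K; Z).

H_0 = Z.

Take the total order 0 < 1 < 2 < 3 < 4 < 5 < 6 on the vertex set. Then K (dimension 2) consists of the simplices:

  0-simplices (7): [0], [1], [2], [3], [4], [5], [6]
  1-simplices (18): [0,1], [0,2], [0,4], [0,5], [0,6], [1,2], [1,4], [1,5], [1,6], [2,3], [2,4], [2,5], [3,4], [3,5], [3,6], [4,5], [4,6], [5,6]
  2-simplices (12): [0,1,2], [0,1,6], [0,2,5], [0,4,5], [0,4,6], [1,2,4], [1,4,5], [1,5,6], [2,3,4], [2,3,5], [3,4,6], [3,5,6]

Hence C_0 ≅ Z^7, C_1 ≅ Z^18, C_2 ≅ Z^12.

∂_1: C_1 → C_0 sends each edge [p,q] (with p < q) to q − p. For instance
  ∂[0,1] = [1] − [0].
The 7×18 boundary matrix has rank 6 and Smith normal form diag(1,1,1,1,1,1).

Boundary ∂_2: C_2 → C_1 acts by ∂[p,q,r] = [q,r] − [p,r] + [p,q]. For instance
  ∂[1,4,5] = [4,5] − [1,5] + [1,4],
  ∂[3,5,6] = [5,6] − [3,6] + [3,5].
This gives a 18×12 integer matrix of rank 12; reducing to Smith normal form yields diagonal entries (1,1,1,1,1,1,1,1,1,1,1,2).

Now H_k = ker ∂_k / im ∂_{k+1}, so:

  H_0: rank C_0 − rank ∂_1 = 7 − 6 = 1, and the invariant factors of ∂_1 are all 1, so H_0 = Z.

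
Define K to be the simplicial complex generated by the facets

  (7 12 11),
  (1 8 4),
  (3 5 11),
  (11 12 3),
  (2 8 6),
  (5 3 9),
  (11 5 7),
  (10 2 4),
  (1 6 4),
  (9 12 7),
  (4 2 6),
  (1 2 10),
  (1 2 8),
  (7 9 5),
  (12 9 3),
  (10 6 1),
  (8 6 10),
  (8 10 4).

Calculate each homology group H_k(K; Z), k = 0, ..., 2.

H_0 = Z^2,  H_1 = Z/2,  H_2 = Z.

K has 12 vertices, 27 edges, 18 triangles.
rank ∂_0 = 0, rank ∂_1 = 10 ⇒ b_0 = 12 − 0 − 10 = 2; all invariant factors of ∂_1 are 1 so no torsion. So H_0 ≅ Z^2.
rank ∂_1 = 10, rank ∂_2 = 17 ⇒ b_1 = 27 − 10 − 17 = 0; ∂_2 has invariant factor(s) [2] giving torsion. So H_1 ≅ Z/2.
rank ∂_2 = 17, rank ∂_3 = 0 ⇒ b_2 = 18 − 17 − 0 = 1. So H_2 ≅ Z.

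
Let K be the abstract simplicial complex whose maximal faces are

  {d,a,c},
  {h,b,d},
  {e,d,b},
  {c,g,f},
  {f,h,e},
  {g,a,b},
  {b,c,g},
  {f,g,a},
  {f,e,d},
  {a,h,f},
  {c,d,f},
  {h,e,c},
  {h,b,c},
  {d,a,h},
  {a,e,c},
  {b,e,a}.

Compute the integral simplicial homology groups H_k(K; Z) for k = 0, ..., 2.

Take the total order a < b < c < d < e < f < g < h on the vertex set. Then K (dimension 2) consists of the simplices:

  0-simplices (8): a, b, c, d, e, f, g, h
  1-simplices (24): ab, ac, ad, ae, af, ag, ah, bc, bd, be, bg, bh, cd, ce, cf, cg, ch, de, df, dh, ef, eh, fg, fh
  2-simplices (16): abe, abg, acd, ace, adh, afg, afh, bcg, bch, bde, bdh, cdf, ceh, cfg, def, efh

so the chain groups are C_0 ≅ Z^8, C_1 ≅ Z^24, C_2 ≅ Z^16.

∂_1: C_1 → C_0 sends each edge [p,q] (with p < q) to q − p.
As a 8×24 matrix over Z this has rank 7, with invariant factors (1,1,1,1,1,1,1).

∂_2: C_2 → C_1 acts by ∂[p,q,r] = [q,r] − [p,r] + [p,q]. For instance
  ∂ace = ce − ae + ac,
  ∂acd = cd − ad + ac.
The resulting 24×16 matrix has rank 15, and its Smith normal form has invariant factors (1,1,1,1,1,1,1,1,1,1,1,1,1,1,1).

Now H_k = ker ∂_k / im ∂_{k+1}, so:

  H_0: rank C_0 − rank ∂_1 = 8 − 7 = 1, and the invariant factors of ∂_1 are all 1, so H_0 ≅ Z.
  H_1: rank ker ∂_1 − rank ∂_2 = (24 − 7) − 15 = 2, and the invariant factors of ∂_2 are all 1, so H_1 ≅ Z^2.
  H_2: rank ker ∂_2 − rank ∂_3 = (16 − 15) − 0 = 1, and there is no ∂_3, so H_2 ≅ Z.

As a check, the Euler characteristic is 8 − 24 + 16 = 0, which agrees with 1 − 2 + 1 = 0.

H_0 ≅ Z,  H_1 ≅ Z^2,  H_2 ≅ Z.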